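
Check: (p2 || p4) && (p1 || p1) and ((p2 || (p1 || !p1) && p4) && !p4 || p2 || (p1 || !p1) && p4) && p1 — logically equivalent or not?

Yes

E1: (p2 || p4) && (p1 || p1)
    = (p2 || p4) && p1   [idempotence]
E2: ((p2 || (p1 || !p1) && p4) && !p4 || p2 || (p1 || !p1) && p4) && p1
    = (p2 || (p1 || !p1) && p4) && p1   [absorption]
    = (p2 || p4) && p1   [complement / identity]
Both reduce to (p2 || p4) && p1, so they are equivalent.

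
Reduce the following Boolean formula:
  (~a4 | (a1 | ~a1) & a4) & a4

a4

(~a4 | (a1 | ~a1) & a4) & a4
= (~a4 | a4) & a4   — complement / identity
= a4   — complement / identity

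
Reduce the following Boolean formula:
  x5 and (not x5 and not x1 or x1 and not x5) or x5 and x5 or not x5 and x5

x5 and (not x5 and not x1 or x1 and not x5) or x5 and x5 or not x5 and x5
= x5 and (not x5 and not x1 or x1 and not x5) or x5
= x5 and not x5 or x5
= x5

x5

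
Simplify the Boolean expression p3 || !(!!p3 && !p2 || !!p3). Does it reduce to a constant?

p3 || !(!!p3 && !p2 || !!p3)
= p3 || !!!p3
= p3 || !p3
= true

true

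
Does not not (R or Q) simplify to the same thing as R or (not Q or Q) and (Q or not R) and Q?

E1: not not (R or Q)
    = R or Q   [double negation]
E2: R or (not Q or Q) and (Q or not R) and Q
    = R or (Q or not R) and Q   [complement / identity]
    = R or Q   [absorption]
Both reduce to R or Q, so they are equivalent.

Yes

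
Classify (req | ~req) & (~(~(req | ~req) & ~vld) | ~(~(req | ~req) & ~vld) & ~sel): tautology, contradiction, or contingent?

tautology

(req | ~req) & (~(~(req | ~req) & ~vld) | ~(~(req | ~req) & ~vld) & ~sel)
= (req | ~req) & ~(~(req | ~req) & ~vld)   [absorption]
= (req | ~req) & (req | ~req | vld)   [De Morgan]
= req | ~req   [absorption]
= 1   [complement]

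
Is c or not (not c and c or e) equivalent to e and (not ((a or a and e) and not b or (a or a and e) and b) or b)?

E1: c or not (not c and c or e)
    = c or not e   (complement / identity)
E2: e and (not ((a or a and e) and not b or (a or a and e) and b) or b)
    = e and (not (a or a and e) or b)   (distribution)
    = e and (not a or b)   (absorption)
These differ: at a=1, b=0, c=0, e=0, E1 = 1 but E2 = 0.

No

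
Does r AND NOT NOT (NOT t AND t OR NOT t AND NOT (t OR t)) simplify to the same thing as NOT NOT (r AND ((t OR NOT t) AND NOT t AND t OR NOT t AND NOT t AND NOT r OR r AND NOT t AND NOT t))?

Yes

E1: r AND NOT NOT (NOT t AND t OR NOT t AND NOT (t OR t))
    = r AND (NOT t AND t OR NOT t AND NOT (t OR t))   (double negation)
    = r AND (NOT t AND t OR NOT t AND NOT t)   (idempotence)
    = r AND NOT t   (distribution)
E2: NOT NOT (r AND ((t OR NOT t) AND NOT t AND t OR NOT t AND NOT t AND NOT r OR r AND NOT t AND NOT t))
    = r AND ((t OR NOT t) AND NOT t AND t OR NOT t AND NOT t AND NOT r OR r AND NOT t AND NOT t)   (double negation)
    = r AND (NOT t AND t OR NOT t AND NOT t AND NOT r OR r AND NOT t AND NOT t)   (complement / identity)
    = r AND (NOT t AND t OR NOT t AND NOT t)   (distribution)
    = r AND NOT t   (distribution)
Both reduce to r AND NOT t, so they are equivalent.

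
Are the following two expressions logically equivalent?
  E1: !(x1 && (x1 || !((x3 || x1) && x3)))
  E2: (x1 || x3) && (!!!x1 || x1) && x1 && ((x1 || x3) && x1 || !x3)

E1: !(x1 && (x1 || !((x3 || x1) && x3)))
    = !(x1 && (x1 || !x3))   (absorption)
    = !x1   (absorption)
E2: (x1 || x3) && (!!!x1 || x1) && x1 && ((x1 || x3) && x1 || !x3)
    = (x1 || x3) && (!x1 || x1) && x1 && ((x1 || x3) && x1 || !x3)   (double negation)
    = (x1 || x3) && x1 && ((x1 || x3) && x1 || !x3)   (complement / identity)
    = (x1 || x3) && x1   (absorption)
    = x1   (absorption)
These differ: at x1=0, x3=0, E1 = 1 but E2 = 0.

No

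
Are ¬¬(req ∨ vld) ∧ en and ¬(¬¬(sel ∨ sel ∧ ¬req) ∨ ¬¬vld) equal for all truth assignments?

No

E1: ¬¬(req ∨ vld) ∧ en
    = (req ∨ vld) ∧ en
E2: ¬(¬¬(sel ∨ sel ∧ ¬req) ∨ ¬¬vld)
    = ¬(¬¬sel ∨ ¬¬vld)
    = ¬sel ∧ ¬vld
These differ: at en=1, req=1, sel=0, vld=1, E1 = 1 but E2 = 0.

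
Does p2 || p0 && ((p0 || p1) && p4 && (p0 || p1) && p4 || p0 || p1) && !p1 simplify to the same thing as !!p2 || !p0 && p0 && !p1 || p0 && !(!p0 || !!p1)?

Yes

E1: p2 || p0 && ((p0 || p1) && p4 && (p0 || p1) && p4 || p0 || p1) && !p1
    = p2 || p0 && ((p0 || p1) && p4 || p0 || p1) && !p1
    = p2 || p0 && (p0 || p1) && !p1
    = p2 || p0 && !p1
E2: !!p2 || !p0 && p0 && !p1 || p0 && !(!p0 || !!p1)
    = p2 || !p0 && p0 && !p1 || p0 && !(!p0 || !!p1)
    = p2 || !p0 && p0 && !p1 || p0 && p0 && !p1
    = p2 || p0 && !p1
Both reduce to p2 || p0 && !p1, so they are equivalent.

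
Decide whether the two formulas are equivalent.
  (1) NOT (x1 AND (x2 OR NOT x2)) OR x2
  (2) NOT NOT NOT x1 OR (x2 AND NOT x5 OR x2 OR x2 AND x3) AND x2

Yes

E1: NOT (x1 AND (x2 OR NOT x2)) OR x2
    = NOT x1 OR x2
E2: NOT NOT NOT x1 OR (x2 AND NOT x5 OR x2 OR x2 AND x3) AND x2
    = NOT NOT NOT x1 OR (x2 AND NOT x5 OR x2) AND x2
    = NOT NOT NOT x1 OR x2 AND x2
    = NOT x1 OR x2 AND x2
    = NOT x1 OR x2
Both reduce to NOT x1 OR x2, so they are equivalent.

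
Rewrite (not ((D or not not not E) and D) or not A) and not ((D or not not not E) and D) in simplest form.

(not ((D or not not not E) and D) or not A) and not ((D or not not not E) and D)
= not ((D or not not not E) and D)   [absorption]
= not ((D or not E) and D)   [double negation]
= not D   [absorption]

not D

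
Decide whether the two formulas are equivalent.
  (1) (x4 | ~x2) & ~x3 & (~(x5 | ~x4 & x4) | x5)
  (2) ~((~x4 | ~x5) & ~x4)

E1: (x4 | ~x2) & ~x3 & (~(x5 | ~x4 & x4) | x5)
    = (x4 | ~x2) & ~x3 & (~x5 | x5)   [complement / identity]
    = (x4 | ~x2) & ~x3   [complement / identity]
E2: ~((~x4 | ~x5) & ~x4)
    = ~~x4   [absorption]
    = x4   [double negation]
These differ: at x2=0, x3=0, x4=0, x5=1, E1 = 1 but E2 = 0.

No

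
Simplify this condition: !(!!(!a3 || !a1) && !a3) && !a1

a3 && !a1

!(!!(!a3 || !a1) && !a3) && !a1
= !(!(a3 && a1) && !a3) && !a1   (De Morgan)
= (a3 && a1 || a3) && !a1   (De Morgan)
= a3 && !a1   (absorption)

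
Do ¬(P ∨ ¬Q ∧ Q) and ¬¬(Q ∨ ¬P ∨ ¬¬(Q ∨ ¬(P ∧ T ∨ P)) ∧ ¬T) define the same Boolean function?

No

E1: ¬(P ∨ ¬Q ∧ Q)
    = ¬P   [complement / identity]
E2: ¬¬(Q ∨ ¬P ∨ ¬¬(Q ∨ ¬(P ∧ T ∨ P)) ∧ ¬T)
    = ¬¬(Q ∨ ¬P ∨ (Q ∨ ¬(P ∧ T ∨ P)) ∧ ¬T)   [double negation]
    = ¬¬(Q ∨ ¬P ∨ (Q ∨ ¬P) ∧ ¬T)   [absorption]
    = Q ∨ ¬P ∨ (Q ∨ ¬P) ∧ ¬T   [double negation]
    = Q ∨ ¬P   [absorption]
These differ: at P=1, Q=1, T=1, E1 = 0 but E2 = 1.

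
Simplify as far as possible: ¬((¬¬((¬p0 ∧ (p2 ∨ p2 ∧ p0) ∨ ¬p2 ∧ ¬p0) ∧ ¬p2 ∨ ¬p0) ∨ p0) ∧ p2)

¬((¬¬((¬p0 ∧ (p2 ∨ p2 ∧ p0) ∨ ¬p2 ∧ ¬p0) ∧ ¬p2 ∨ ¬p0) ∨ p0) ∧ p2)
= ¬((¬¬((¬p0 ∧ p2 ∨ ¬p2 ∧ ¬p0) ∧ ¬p2 ∨ ¬p0) ∨ p0) ∧ p2)   [absorption]
= ¬(((¬p0 ∧ p2 ∨ ¬p2 ∧ ¬p0) ∧ ¬p2 ∨ ¬p0 ∨ p0) ∧ p2)   [double negation]
= ¬((¬p0 ∧ ¬p2 ∨ ¬p0 ∨ p0) ∧ p2)   [distribution]
= ¬((¬p0 ∨ p0) ∧ p2)   [absorption]
= ¬p2   [complement / identity]

¬p2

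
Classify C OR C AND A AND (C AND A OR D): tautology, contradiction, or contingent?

C OR C AND A AND (C AND A OR D)
= C OR C AND A   (absorption)
= C   (absorption)
This depends on C, so it is not a constant.

contingent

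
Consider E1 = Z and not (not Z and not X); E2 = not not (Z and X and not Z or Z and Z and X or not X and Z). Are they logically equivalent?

E1: Z and not (not Z and not X)
    = Z and (Z or X)   (De Morgan)
    = Z   (absorption)
E2: not not (Z and X and not Z or Z and Z and X or not X and Z)
    = not not (Z and X or not X and Z)   (distribution)
    = not not Z   (distribution)
    = Z   (double negation)
Both reduce to Z, so they are equivalent.

Yes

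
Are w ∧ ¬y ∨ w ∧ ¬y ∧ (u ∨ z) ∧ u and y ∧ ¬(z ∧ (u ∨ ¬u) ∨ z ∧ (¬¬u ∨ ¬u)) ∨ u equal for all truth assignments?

No

E1: w ∧ ¬y ∨ w ∧ ¬y ∧ (u ∨ z) ∧ u
    = w ∧ ¬y ∨ w ∧ ¬y ∧ u
    = w ∧ ¬y
E2: y ∧ ¬(z ∧ (u ∨ ¬u) ∨ z ∧ (¬¬u ∨ ¬u)) ∨ u
    = y ∧ ¬(z ∧ (u ∨ ¬u) ∨ z ∧ (u ∨ ¬u)) ∨ u
    = y ∧ ¬(z ∧ (u ∨ ¬u)) ∨ u
    = y ∧ ¬z ∨ u
These differ: at u=1, w=0, y=0, z=0, E1 = 0 but E2 = 1.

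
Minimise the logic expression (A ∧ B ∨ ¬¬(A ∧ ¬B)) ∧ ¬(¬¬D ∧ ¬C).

(A ∧ B ∨ ¬¬(A ∧ ¬B)) ∧ ¬(¬¬D ∧ ¬C)
= (A ∧ B ∨ A ∧ ¬B) ∧ ¬(¬¬D ∧ ¬C)   [double negation]
= A ∧ ¬(¬¬D ∧ ¬C)   [distribution]
= A ∧ (¬D ∨ C)   [De Morgan]

A ∧ (¬D ∨ C)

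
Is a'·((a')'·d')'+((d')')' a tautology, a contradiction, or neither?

a'·((a')'·d')'+((d')')'
= a'·((a')'·d')'+d'   — double negation
= a'·(a'+d)+d'   — De Morgan
= a'+d'   — absorption
This depends on a, d, so it is not a constant.

neither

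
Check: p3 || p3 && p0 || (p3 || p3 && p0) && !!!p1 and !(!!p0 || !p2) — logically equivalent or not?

No

E1: p3 || p3 && p0 || (p3 || p3 && p0) && !!!p1
    = p3 || p3 && p0 || (p3 || p3 && p0) && !p1
    = p3 || p3 && p0
    = p3
E2: !(!!p0 || !p2)
    = !p0 && p2
These differ: at p0=1, p1=0, p2=0, p3=1, E1 = 1 but E2 = 0.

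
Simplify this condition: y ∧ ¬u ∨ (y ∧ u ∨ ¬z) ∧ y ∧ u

y

y ∧ ¬u ∨ (y ∧ u ∨ ¬z) ∧ y ∧ u
= y ∧ ¬u ∨ y ∧ u   (absorption)
= y   (distribution)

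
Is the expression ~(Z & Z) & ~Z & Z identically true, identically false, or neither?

identically false

~(Z & Z) & ~Z & Z
= ~Z & ~Z & Z   — idempotence
= ~Z & Z   — idempotence
= 0   — complement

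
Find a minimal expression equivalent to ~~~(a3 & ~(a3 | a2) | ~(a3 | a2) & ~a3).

~~~(a3 & ~(a3 | a2) | ~(a3 | a2) & ~a3)
= ~~~~(a3 | a2)   — distribution
= ~~(a3 | a2)   — double negation
= a3 | a2   — double negation

a3 | a2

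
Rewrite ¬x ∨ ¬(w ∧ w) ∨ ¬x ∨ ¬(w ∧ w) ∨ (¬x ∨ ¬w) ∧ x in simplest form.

¬x ∨ ¬w

¬x ∨ ¬(w ∧ w) ∨ ¬x ∨ ¬(w ∧ w) ∨ (¬x ∨ ¬w) ∧ x
= ¬x ∨ ¬(w ∧ w) ∨ (¬x ∨ ¬w) ∧ x
= ¬x ∨ ¬w ∨ (¬x ∨ ¬w) ∧ x
= ¬x ∨ ¬w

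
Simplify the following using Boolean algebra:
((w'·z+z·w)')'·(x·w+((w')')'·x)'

((w'·z+z·w)')'·(x·w+((w')')'·x)'
= (z')'·(x·w+((w')')'·x)'   [distribution]
= (z')'·(x·w+w'·x)'   [double negation]
= (z')'·x'   [distribution]
= z·x'   [double negation]

z·x'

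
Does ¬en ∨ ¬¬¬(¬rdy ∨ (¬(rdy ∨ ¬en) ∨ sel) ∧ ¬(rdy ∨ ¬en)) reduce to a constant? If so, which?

no

¬en ∨ ¬¬¬(¬rdy ∨ (¬(rdy ∨ ¬en) ∨ sel) ∧ ¬(rdy ∨ ¬en))
= ¬en ∨ ¬¬¬(¬rdy ∨ ¬(rdy ∨ ¬en))   — absorption
= ¬en ∨ ¬¬(rdy ∧ (rdy ∨ ¬en))   — De Morgan
= ¬en ∨ ¬¬rdy   — absorption
= ¬en ∨ rdy   — double negation
This depends on en, rdy, so it is not a constant.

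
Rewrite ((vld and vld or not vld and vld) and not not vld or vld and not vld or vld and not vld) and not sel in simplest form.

vld and not sel

((vld and vld or not vld and vld) and not not vld or vld and not vld or vld and not vld) and not sel
= ((vld and vld or not vld and vld) and not not vld or vld and not vld) and not sel   — idempotence
= ((vld and vld or not vld and vld) and vld or vld and not vld) and not sel   — double negation
= (vld and vld or vld and not vld) and not sel   — distribution
= vld and not sel   — distribution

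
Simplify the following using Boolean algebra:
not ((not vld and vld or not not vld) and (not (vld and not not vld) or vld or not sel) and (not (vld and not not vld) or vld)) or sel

not ((not vld and vld or not not vld) and (not (vld and not not vld) or vld or not sel) and (not (vld and not not vld) or vld)) or sel
= not ((not vld and vld or not not vld) and (not (vld and not not vld) or vld)) or sel
= not ((not vld and vld or not not vld) and (not (vld and vld) or vld)) or sel
= not (not not vld and (not (vld and vld) or vld)) or sel
= not (not not vld and (not vld or vld)) or sel
= not not not vld or sel
= not vld or sel

not vld or sel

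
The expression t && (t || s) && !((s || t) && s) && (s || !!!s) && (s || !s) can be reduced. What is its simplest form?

t && (t || s) && !((s || t) && s) && (s || !!!s) && (s || !s)
= t && (t || s) && !s && (s || !!!s) && (s || !s)   (absorption)
= t && !s && (s || !!!s) && (s || !s)   (absorption)
= t && !s && (s || !!!s)   (complement / identity)
= t && !s && (s || !s)   (double negation)
= t && !s   (complement / identity)

t && !s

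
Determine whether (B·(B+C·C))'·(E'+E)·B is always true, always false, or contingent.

(B·(B+C·C))'·(E'+E)·B
= (B·(B+C·C))'·B   [complement / identity]
= (B·(B+C))'·B   [idempotence]
= B'·B   [absorption]
= 0   [complement]

always false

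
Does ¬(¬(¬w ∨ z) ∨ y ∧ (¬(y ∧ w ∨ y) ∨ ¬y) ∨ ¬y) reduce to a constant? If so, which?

¬(¬(¬w ∨ z) ∨ y ∧ (¬(y ∧ w ∨ y) ∨ ¬y) ∨ ¬y)
= ¬(¬(¬w ∨ z) ∨ y ∧ (¬y ∨ ¬y) ∨ ¬y)   [absorption]
= ¬(¬(¬w ∨ z) ∨ y ∧ ¬y ∨ ¬y)   [idempotence]
= ¬(¬(¬w ∨ z) ∨ ¬y)   [complement / identity]
= (¬w ∨ z) ∧ y   [De Morgan]
This depends on w, y, z, so it is not a constant.

no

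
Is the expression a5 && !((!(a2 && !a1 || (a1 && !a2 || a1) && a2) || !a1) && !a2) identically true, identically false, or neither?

neither

a5 && !((!(a2 && !a1 || (a1 && !a2 || a1) && a2) || !a1) && !a2)
= a5 && !((!(a2 && !a1 || a1 && a2) || !a1) && !a2)   — absorption
= a5 && !((!a2 || !a1) && !a2)   — distribution
= a5 && !!a2   — absorption
= a5 && a2   — double negation
This depends on a2, a5, so it is not a constant.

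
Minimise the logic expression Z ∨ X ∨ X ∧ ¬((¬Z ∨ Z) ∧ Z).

Z ∨ X

Z ∨ X ∨ X ∧ ¬((¬Z ∨ Z) ∧ Z)
= Z ∨ X ∨ X ∧ ¬Z
= Z ∨ X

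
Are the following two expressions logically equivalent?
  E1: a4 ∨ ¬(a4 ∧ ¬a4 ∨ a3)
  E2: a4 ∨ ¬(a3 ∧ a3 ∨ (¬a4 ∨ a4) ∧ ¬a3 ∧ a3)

Yes

E1: a4 ∨ ¬(a4 ∧ ¬a4 ∨ a3)
    = a4 ∨ ¬a3
E2: a4 ∨ ¬(a3 ∧ a3 ∨ (¬a4 ∨ a4) ∧ ¬a3 ∧ a3)
    = a4 ∨ ¬(a3 ∧ a3 ∨ ¬a3 ∧ a3)
    = a4 ∨ ¬a3
Both reduce to a4 ∨ ¬a3, so they are equivalent.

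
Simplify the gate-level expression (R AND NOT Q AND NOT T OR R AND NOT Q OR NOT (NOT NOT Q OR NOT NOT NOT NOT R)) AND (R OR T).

NOT Q AND (R OR T)

(R AND NOT Q AND NOT T OR R AND NOT Q OR NOT (NOT NOT Q OR NOT NOT NOT NOT R)) AND (R OR T)
= (R AND NOT Q OR NOT (NOT NOT Q OR NOT NOT NOT NOT R)) AND (R OR T)   (absorption)
= (R AND NOT Q OR NOT (NOT NOT Q OR NOT NOT R)) AND (R OR T)   (double negation)
= (R AND NOT Q OR NOT Q AND NOT R) AND (R OR T)   (De Morgan)
= NOT Q AND (R OR T)   (distribution)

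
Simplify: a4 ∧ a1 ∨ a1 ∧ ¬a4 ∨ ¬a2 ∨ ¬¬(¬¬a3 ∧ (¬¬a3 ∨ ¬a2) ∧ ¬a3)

a1 ∨ ¬a2

a4 ∧ a1 ∨ a1 ∧ ¬a4 ∨ ¬a2 ∨ ¬¬(¬¬a3 ∧ (¬¬a3 ∨ ¬a2) ∧ ¬a3)
= a4 ∧ a1 ∨ a1 ∧ ¬a4 ∨ ¬a2 ∨ ¬¬(¬¬a3 ∧ ¬a3)   [absorption]
= a4 ∧ a1 ∨ a1 ∧ ¬a4 ∨ ¬a2 ∨ ¬¬a3 ∧ ¬a3   [double negation]
= a4 ∧ a1 ∨ a1 ∧ ¬a4 ∨ ¬a2 ∨ a3 ∧ ¬a3   [double negation]
= a1 ∨ ¬a2 ∨ a3 ∧ ¬a3   [distribution]
= a1 ∨ ¬a2   [complement / identity]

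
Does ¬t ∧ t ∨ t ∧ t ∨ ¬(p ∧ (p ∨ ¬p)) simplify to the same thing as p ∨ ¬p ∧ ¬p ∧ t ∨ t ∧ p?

No

E1: ¬t ∧ t ∨ t ∧ t ∨ ¬(p ∧ (p ∨ ¬p))
    = ¬t ∧ t ∨ t ∧ t ∨ ¬p   (complement / identity)
    = t ∨ ¬p   (distribution)
E2: p ∨ ¬p ∧ ¬p ∧ t ∨ t ∧ p
    = p ∨ ¬p ∧ t ∨ t ∧ p   (idempotence)
    = p ∨ t   (distribution)
These differ: at p=0, t=0, E1 = 1 but E2 = 0.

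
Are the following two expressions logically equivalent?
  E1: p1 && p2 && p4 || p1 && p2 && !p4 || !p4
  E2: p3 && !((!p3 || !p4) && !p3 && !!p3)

E1: p1 && p2 && p4 || p1 && p2 && !p4 || !p4
    = p1 && p2 || !p4   (distribution)
E2: p3 && !((!p3 || !p4) && !p3 && !!p3)
    = p3 && !(!p3 && !!p3)   (absorption)
    = p3 && (p3 || !p3)   (De Morgan)
    = p3   (complement / identity)
These differ: at p1=1, p2=1, p3=0, p4=0, E1 = 1 but E2 = 0.

No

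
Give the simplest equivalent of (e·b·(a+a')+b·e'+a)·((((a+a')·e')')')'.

(e·b·(a+a')+b·e'+a)·((((a+a')·e')')')'
= (e·b·(a+a')+b·e'+a)·((a+a')·e')'
= (e·b·(a+a')+b·e'+a)·(e')'
= (e·b+b·e'+a)·(e')'
= (e·b+b·e'+a)·e
= (b+a)·e

(b+a)·e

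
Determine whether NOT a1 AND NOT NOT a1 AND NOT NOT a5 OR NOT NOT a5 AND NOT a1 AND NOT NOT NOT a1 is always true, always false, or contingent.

NOT a1 AND NOT NOT a1 AND NOT NOT a5 OR NOT NOT a5 AND NOT a1 AND NOT NOT NOT a1
= NOT a1 AND NOT NOT a1 AND NOT NOT a5 OR NOT NOT a5 AND NOT a1 AND NOT a1   [double negation]
= NOT NOT a5 AND (NOT a1 AND NOT NOT a1 OR NOT a1 AND NOT a1)   [distribution]
= NOT NOT a5 AND (NOT a1 AND a1 OR NOT a1 AND NOT a1)   [double negation]
= NOT NOT a5 AND NOT a1   [distribution]
= a5 AND NOT a1   [double negation]
This depends on a1, a5, so it is not a constant.

contingent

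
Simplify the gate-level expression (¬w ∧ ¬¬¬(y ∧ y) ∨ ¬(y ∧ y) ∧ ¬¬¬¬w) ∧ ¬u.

¬y ∧ ¬u

(¬w ∧ ¬¬¬(y ∧ y) ∨ ¬(y ∧ y) ∧ ¬¬¬¬w) ∧ ¬u
= (¬w ∧ ¬¬¬(y ∧ y) ∨ ¬(y ∧ y) ∧ ¬¬w) ∧ ¬u   — double negation
= (¬w ∧ ¬¬¬(y ∧ y) ∨ ¬(y ∧ y) ∧ w) ∧ ¬u   — double negation
= (¬w ∧ ¬(y ∧ y) ∨ ¬(y ∧ y) ∧ w) ∧ ¬u   — double negation
= ¬(y ∧ y) ∧ ¬u   — distribution
= ¬y ∧ ¬u   — idempotence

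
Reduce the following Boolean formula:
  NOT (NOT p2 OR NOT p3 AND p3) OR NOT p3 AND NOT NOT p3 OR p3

p2 OR p3

NOT (NOT p2 OR NOT p3 AND p3) OR NOT p3 AND NOT NOT p3 OR p3
= NOT NOT p2 OR NOT p3 AND NOT NOT p3 OR p3
= p2 OR NOT p3 AND NOT NOT p3 OR p3
= p2 OR NOT p3 AND p3 OR p3
= p2 OR p3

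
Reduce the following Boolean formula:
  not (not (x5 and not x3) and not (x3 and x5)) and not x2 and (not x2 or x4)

x5 and not x2

not (not (x5 and not x3) and not (x3 and x5)) and not x2 and (not x2 or x4)
= not (not (x5 and not x3) and not (x3 and x5)) and not x2   [absorption]
= (x5 and not x3 or x3 and x5) and not x2   [De Morgan]
= x5 and not x2   [distribution]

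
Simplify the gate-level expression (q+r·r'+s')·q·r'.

(q+r·r'+s')·q·r'
= (q+s')·q·r'   — complement / identity
= q·r'   — absorption

q·r'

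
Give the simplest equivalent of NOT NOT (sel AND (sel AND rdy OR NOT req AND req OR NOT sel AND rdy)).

NOT NOT (sel AND (sel AND rdy OR NOT req AND req OR NOT sel AND rdy))
= NOT NOT (sel AND (sel AND rdy OR NOT sel AND rdy))   [complement / identity]
= NOT NOT (sel AND rdy)   [distribution]
= sel AND rdy   [double negation]

sel AND rdy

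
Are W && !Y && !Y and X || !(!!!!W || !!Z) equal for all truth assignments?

No

E1: W && !Y && !Y
    = W && !Y   (idempotence)
E2: X || !(!!!!W || !!Z)
    = X || !(!!W || !!Z)   (double negation)
    = X || !W && !Z   (De Morgan)
These differ: at W=0, X=1, Y=0, Z=0, E1 = 0 but E2 = 1.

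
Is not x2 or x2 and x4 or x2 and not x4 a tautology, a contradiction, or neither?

not x2 or x2 and x4 or x2 and not x4
= not x2 or x2
= True

tautology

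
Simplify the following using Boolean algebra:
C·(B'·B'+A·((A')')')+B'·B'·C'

B'

C·(B'·B'+A·((A')')')+B'·B'·C'
= C·(B'·B'+A·A')+B'·B'·C'   — double negation
= C·B'·B'+B'·B'·C'   — complement / identity
= B'·B'   — distribution
= B'   — idempotence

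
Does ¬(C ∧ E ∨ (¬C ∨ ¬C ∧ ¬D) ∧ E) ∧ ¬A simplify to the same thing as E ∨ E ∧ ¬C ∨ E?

No

E1: ¬(C ∧ E ∨ (¬C ∨ ¬C ∧ ¬D) ∧ E) ∧ ¬A
    = ¬(C ∧ E ∨ ¬C ∧ E) ∧ ¬A   (absorption)
    = ¬E ∧ ¬A   (distribution)
E2: E ∨ E ∧ ¬C ∨ E
    = E ∨ E   (absorption)
    = E   (idempotence)
These differ: at A=0, C=0, D=0, E=0, E1 = 1 but E2 = 0.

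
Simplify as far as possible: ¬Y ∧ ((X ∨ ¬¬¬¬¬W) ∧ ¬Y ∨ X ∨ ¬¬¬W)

¬Y ∧ (X ∨ ¬W)

¬Y ∧ ((X ∨ ¬¬¬¬¬W) ∧ ¬Y ∨ X ∨ ¬¬¬W)
= ¬Y ∧ ((X ∨ ¬¬¬W) ∧ ¬Y ∨ X ∨ ¬¬¬W)   — double negation
= ¬Y ∧ (X ∨ ¬¬¬W)   — absorption
= ¬Y ∧ (X ∨ ¬W)   — double negation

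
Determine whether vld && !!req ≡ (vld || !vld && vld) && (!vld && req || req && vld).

Yes

E1: vld && !!req
    = vld && req
E2: (vld || !vld && vld) && (!vld && req || req && vld)
    = (vld || !vld && vld) && req
    = vld && req
Both reduce to vld && req, so they are equivalent.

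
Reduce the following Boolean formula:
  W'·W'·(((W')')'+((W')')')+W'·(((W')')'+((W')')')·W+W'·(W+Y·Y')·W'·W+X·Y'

W'·W'·(((W')')'+((W')')')+W'·(((W')')'+((W')')')·W+W'·(W+Y·Y')·W'·W+X·Y'
= W'·(((W')')'+((W')')')+W'·(W+Y·Y')·W'·W+X·Y'   (distribution)
= W'·(((W')')'+((W')')')+W'·W·W'·W+X·Y'   (complement / identity)
= W'·(((W')')'+((W')')')+W'·W+X·Y'   (idempotence)
= W'·((W')')'+W'·W+X·Y'   (idempotence)
= W'·W'+W'·W+X·Y'   (double negation)
= W'+X·Y'   (distribution)

W'+X·Y'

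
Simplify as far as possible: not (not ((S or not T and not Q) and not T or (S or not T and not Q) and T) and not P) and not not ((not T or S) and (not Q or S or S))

S or not T and not Q

not (not ((S or not T and not Q) and not T or (S or not T and not Q) and T) and not P) and not not ((not T or S) and (not Q or S or S))
= not (not (S or not T and not Q) and not P) and not not ((not T or S) and (not Q or S or S))   — distribution
= not (not (S or not T and not Q) and not P) and (not T or S) and (not Q or S or S)   — double negation
= not (not (S or not T and not Q) and not P) and (not T or S) and (not Q or S)   — idempotence
= not (not (S or not T and not Q) and not P) and (S or not T and not Q)   — distribution
= (S or not T and not Q or P) and (S or not T and not Q)   — De Morgan
= S or not T and not Q   — absorption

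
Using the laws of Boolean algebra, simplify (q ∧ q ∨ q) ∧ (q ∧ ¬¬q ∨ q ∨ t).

q

(q ∧ q ∨ q) ∧ (q ∧ ¬¬q ∨ q ∨ t)
= (q ∧ q ∨ q) ∧ (q ∧ q ∨ q ∨ t)   — double negation
= q ∧ q ∨ q   — absorption
= q ∨ q   — idempotence
= q   — idempotence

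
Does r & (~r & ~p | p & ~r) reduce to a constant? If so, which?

yes, False

r & (~r & ~p | p & ~r)
= r & ~r   (distribution)
= 0   (complement)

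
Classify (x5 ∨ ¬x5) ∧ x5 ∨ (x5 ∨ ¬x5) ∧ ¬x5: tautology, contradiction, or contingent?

tautology

(x5 ∨ ¬x5) ∧ x5 ∨ (x5 ∨ ¬x5) ∧ ¬x5
= x5 ∨ ¬x5   (distribution)
= True   (complement)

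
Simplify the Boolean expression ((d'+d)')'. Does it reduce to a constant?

((d'+d)')'
= d'+d
= 1

1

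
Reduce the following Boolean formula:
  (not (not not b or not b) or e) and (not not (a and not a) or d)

e and d

(not (not not b or not b) or e) and (not not (a and not a) or d)
= (not b and b or e) and (not not (a and not a) or d)   [De Morgan]
= e and (not not (a and not a) or d)   [complement / identity]
= e and (a and not a or d)   [double negation]
= e and d   [complement / identity]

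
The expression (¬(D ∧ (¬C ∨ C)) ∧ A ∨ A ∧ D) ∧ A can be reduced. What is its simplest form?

A

(¬(D ∧ (¬C ∨ C)) ∧ A ∨ A ∧ D) ∧ A
= (¬D ∧ A ∨ A ∧ D) ∧ A   — complement / identity
= (¬D ∨ D) ∧ A ∧ A   — distribution
= A ∧ A   — complement / identity
= A   — idempotence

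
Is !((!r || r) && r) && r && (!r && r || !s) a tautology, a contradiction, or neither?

contradiction

!((!r || r) && r) && r && (!r && r || !s)
= !r && r && (!r && r || !s)   [complement / identity]
= !r && r   [absorption]
= false   [complement]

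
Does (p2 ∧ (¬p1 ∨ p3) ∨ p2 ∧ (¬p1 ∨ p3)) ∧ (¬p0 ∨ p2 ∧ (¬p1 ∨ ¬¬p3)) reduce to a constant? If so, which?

no

(p2 ∧ (¬p1 ∨ p3) ∨ p2 ∧ (¬p1 ∨ p3)) ∧ (¬p0 ∨ p2 ∧ (¬p1 ∨ ¬¬p3))
= (p2 ∧ (¬p1 ∨ p3) ∨ p2 ∧ (¬p1 ∨ p3)) ∧ (¬p0 ∨ p2 ∧ (¬p1 ∨ p3))   [double negation]
= p2 ∧ (¬p1 ∨ p3) ∨ p2 ∧ (¬p1 ∨ p3) ∧ ¬p0   [distribution]
= p2 ∧ (¬p1 ∨ p3)   [absorption]
This depends on p1, p2, p3, so it is not a constant.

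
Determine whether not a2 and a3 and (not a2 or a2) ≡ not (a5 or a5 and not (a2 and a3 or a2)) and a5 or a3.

E1: not a2 and a3 and (not a2 or a2)
    = not a2 and a3
E2: not (a5 or a5 and not (a2 and a3 or a2)) and a5 or a3
    = not (a5 or a5 and not a2) and a5 or a3
    = not a5 and a5 or a3
    = a3
These differ: at a2=1, a3=1, a5=0, E1 = 0 but E2 = 1.

No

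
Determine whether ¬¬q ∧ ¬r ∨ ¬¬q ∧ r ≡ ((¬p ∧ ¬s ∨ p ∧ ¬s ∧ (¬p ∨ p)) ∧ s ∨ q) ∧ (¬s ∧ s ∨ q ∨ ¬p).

Yes

E1: ¬¬q ∧ ¬r ∨ ¬¬q ∧ r
    = ¬¬q
    = q
E2: ((¬p ∧ ¬s ∨ p ∧ ¬s ∧ (¬p ∨ p)) ∧ s ∨ q) ∧ (¬s ∧ s ∨ q ∨ ¬p)
    = ((¬p ∧ ¬s ∨ p ∧ ¬s) ∧ s ∨ q) ∧ (¬s ∧ s ∨ q ∨ ¬p)
    = (¬s ∧ s ∨ q) ∧ (¬s ∧ s ∨ q ∨ ¬p)
    = ¬s ∧ s ∨ q
    = q
Both reduce to q, so they are equivalent.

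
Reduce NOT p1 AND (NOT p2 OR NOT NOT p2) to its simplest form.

NOT p1 AND (NOT p2 OR NOT NOT p2)
= NOT p1 AND (NOT p2 OR p2)
= NOT p1

NOT p1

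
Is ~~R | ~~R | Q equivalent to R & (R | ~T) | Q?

Yes

E1: ~~R | ~~R | Q
    = ~~R | Q   — idempotence
    = R | Q   — double negation
E2: R & (R | ~T) | Q
    = R | Q   — absorption
Both reduce to R | Q, so they are equivalent.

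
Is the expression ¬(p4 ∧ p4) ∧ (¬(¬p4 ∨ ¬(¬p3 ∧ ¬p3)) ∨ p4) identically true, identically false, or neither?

identically false

¬(p4 ∧ p4) ∧ (¬(¬p4 ∨ ¬(¬p3 ∧ ¬p3)) ∨ p4)
= ¬p4 ∧ (¬(¬p4 ∨ ¬(¬p3 ∧ ¬p3)) ∨ p4)   (idempotence)
= ¬p4 ∧ (¬(¬p4 ∨ ¬¬p3) ∨ p4)   (idempotence)
= ¬p4 ∧ (p4 ∧ ¬p3 ∨ p4)   (De Morgan)
= ¬p4 ∧ p4   (absorption)
= False   (complement)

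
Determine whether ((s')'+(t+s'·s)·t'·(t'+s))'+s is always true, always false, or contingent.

always true

((s')'+(t+s'·s)·t'·(t'+s))'+s
= ((s')'+t·t'·(t'+s))'+s   [complement / identity]
= ((s')'+t·t')'+s   [absorption]
= ((s')')'+s   [complement / identity]
= s'+s   [double negation]
= 1   [complement]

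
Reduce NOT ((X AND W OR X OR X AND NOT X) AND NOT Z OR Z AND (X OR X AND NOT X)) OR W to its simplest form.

NOT X OR W

NOT ((X AND W OR X OR X AND NOT X) AND NOT Z OR Z AND (X OR X AND NOT X)) OR W
= NOT ((X OR X AND NOT X) AND NOT Z OR Z AND (X OR X AND NOT X)) OR W
= NOT (X OR X AND NOT X) OR W
= NOT X OR W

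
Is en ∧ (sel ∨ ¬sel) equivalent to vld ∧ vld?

E1: en ∧ (sel ∨ ¬sel)
    = en   (complement / identity)
E2: vld ∧ vld
    = vld   (idempotence)
These differ: at en=1, sel=0, vld=0, E1 = 1 but E2 = 0.

No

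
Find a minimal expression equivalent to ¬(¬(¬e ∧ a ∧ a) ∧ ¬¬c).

¬e ∧ a ∨ ¬c

¬(¬(¬e ∧ a ∧ a) ∧ ¬¬c)
= ¬e ∧ a ∧ a ∨ ¬c   (De Morgan)
= ¬e ∧ a ∨ ¬c   (idempotence)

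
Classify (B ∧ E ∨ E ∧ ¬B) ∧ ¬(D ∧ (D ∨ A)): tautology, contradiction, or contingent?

contingent

(B ∧ E ∨ E ∧ ¬B) ∧ ¬(D ∧ (D ∨ A))
= (B ∧ E ∨ E ∧ ¬B) ∧ ¬D   (absorption)
= E ∧ ¬D   (distribution)
This depends on D, E, so it is not a constant.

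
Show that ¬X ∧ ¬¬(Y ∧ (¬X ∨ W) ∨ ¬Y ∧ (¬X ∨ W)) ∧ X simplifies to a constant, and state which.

False

¬X ∧ ¬¬(Y ∧ (¬X ∨ W) ∨ ¬Y ∧ (¬X ∨ W)) ∧ X
= ¬X ∧ ¬¬(¬X ∨ W) ∧ X   — distribution
= ¬X ∧ (¬X ∨ W) ∧ X   — double negation
= ¬X ∧ X   — absorption
= False   — complement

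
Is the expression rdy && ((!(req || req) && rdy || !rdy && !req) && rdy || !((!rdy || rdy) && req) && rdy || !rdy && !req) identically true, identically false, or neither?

rdy && ((!(req || req) && rdy || !rdy && !req) && rdy || !((!rdy || rdy) && req) && rdy || !rdy && !req)
= rdy && ((!(req || req) && rdy || !rdy && !req) && rdy || !req && rdy || !rdy && !req)   (complement / identity)
= rdy && ((!req && rdy || !rdy && !req) && rdy || !req && rdy || !rdy && !req)   (idempotence)
= rdy && (!req && rdy || !rdy && !req)   (absorption)
= rdy && !req   (distribution)
This depends on rdy, req, so it is not a constant.

neither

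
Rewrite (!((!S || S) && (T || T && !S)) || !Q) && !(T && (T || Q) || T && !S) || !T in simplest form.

!T

(!((!S || S) && (T || T && !S)) || !Q) && !(T && (T || Q) || T && !S) || !T
= (!((!S || S) && (T || T && !S)) || !Q) && !(T || T && !S) || !T   — absorption
= (!(T || T && !S) || !Q) && !(T || T && !S) || !T   — complement / identity
= !(T || T && !S) || !T   — absorption
= !T || !T   — absorption
= !T   — idempotence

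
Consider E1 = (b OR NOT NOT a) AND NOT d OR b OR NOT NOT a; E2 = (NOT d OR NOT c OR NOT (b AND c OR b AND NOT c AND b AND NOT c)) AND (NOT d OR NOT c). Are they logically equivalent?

E1: (b OR NOT NOT a) AND NOT d OR b OR NOT NOT a
    = b OR NOT NOT a
    = b OR a
E2: (NOT d OR NOT c OR NOT (b AND c OR b AND NOT c AND b AND NOT c)) AND (NOT d OR NOT c)
    = (NOT d OR NOT c OR NOT (b AND c OR b AND NOT c)) AND (NOT d OR NOT c)
    = (NOT d OR NOT c OR NOT b) AND (NOT d OR NOT c)
    = NOT d OR NOT c
These differ: at a=0, b=1, c=1, d=1, E1 = 1 but E2 = 0.

No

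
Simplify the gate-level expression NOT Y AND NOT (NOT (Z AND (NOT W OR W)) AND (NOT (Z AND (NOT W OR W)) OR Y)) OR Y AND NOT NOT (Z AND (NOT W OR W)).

Z

NOT Y AND NOT (NOT (Z AND (NOT W OR W)) AND (NOT (Z AND (NOT W OR W)) OR Y)) OR Y AND NOT NOT (Z AND (NOT W OR W))
= NOT Y AND NOT NOT (Z AND (NOT W OR W)) OR Y AND NOT NOT (Z AND (NOT W OR W))   — absorption
= NOT NOT (Z AND (NOT W OR W))   — distribution
= NOT NOT Z   — complement / identity
= Z   — double negation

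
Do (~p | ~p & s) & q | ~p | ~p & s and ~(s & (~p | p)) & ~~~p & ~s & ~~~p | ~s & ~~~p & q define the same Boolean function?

No

E1: (~p | ~p & s) & q | ~p | ~p & s
    = ~p | ~p & s
    = ~p
E2: ~(s & (~p | p)) & ~~~p & ~s & ~~~p | ~s & ~~~p & q
    = ~s & ~~~p & (~(s & (~p | p)) & ~~~p | q)
    = ~s & ~~~p & (~s & ~~~p | q)
    = ~s & ~~~p
    = ~s & ~p
These differ: at p=0, q=1, s=1, E1 = 1 but E2 = 0.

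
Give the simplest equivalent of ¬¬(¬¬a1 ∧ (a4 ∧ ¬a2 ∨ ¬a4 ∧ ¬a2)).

¬¬(¬¬a1 ∧ (a4 ∧ ¬a2 ∨ ¬a4 ∧ ¬a2))
= ¬¬(¬¬a1 ∧ ¬a2)
= ¬¬(a1 ∧ ¬a2)
= a1 ∧ ¬a2

a1 ∧ ¬a2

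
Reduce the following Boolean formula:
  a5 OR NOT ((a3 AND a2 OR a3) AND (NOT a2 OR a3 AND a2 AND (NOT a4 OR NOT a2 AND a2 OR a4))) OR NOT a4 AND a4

a5 OR NOT ((a3 AND a2 OR a3) AND (NOT a2 OR a3 AND a2 AND (NOT a4 OR NOT a2 AND a2 OR a4))) OR NOT a4 AND a4
= a5 OR NOT ((a3 AND a2 OR a3) AND (NOT a2 OR a3 AND a2 AND (NOT a4 OR a4))) OR NOT a4 AND a4
= a5 OR NOT ((a3 AND a2 OR a3) AND (NOT a2 OR a3 AND a2)) OR NOT a4 AND a4
= a5 OR NOT (a3 AND NOT a2 OR a3 AND a2) OR NOT a4 AND a4
= a5 OR NOT a3 OR NOT a4 AND a4
= a5 OR NOT a3

a5 OR NOT a3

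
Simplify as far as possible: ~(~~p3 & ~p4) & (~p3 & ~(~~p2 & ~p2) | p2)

~(~~p3 & ~p4) & (~p3 & ~(~~p2 & ~p2) | p2)
= ~(~~p3 & ~p4) & (~p3 & (~p2 | p2) | p2)   (De Morgan)
= ~(~~p3 & ~p4) & (~p3 | p2)   (complement / identity)
= (~p3 | p4) & (~p3 | p2)   (De Morgan)
= p4 & p2 | ~p3   (distribution)

p4 & p2 | ~p3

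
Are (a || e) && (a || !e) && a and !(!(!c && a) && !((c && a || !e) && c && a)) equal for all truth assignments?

E1: (a || e) && (a || !e) && a
    = (a || e) && a   — absorption
    = a   — absorption
E2: !(!(!c && a) && !((c && a || !e) && c && a))
    = !(!(!c && a) && !(c && a))   — absorption
    = !c && a || c && a   — De Morgan
    = a   — distribution
Both reduce to a, so they are equivalent.

Yes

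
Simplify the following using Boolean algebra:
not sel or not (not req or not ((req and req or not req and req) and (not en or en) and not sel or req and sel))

not sel or not (not req or not ((req and req or not req and req) and (not en or en) and not sel or req and sel))
= not sel or not (not req or not ((req and req or not req and req) and not sel or req and sel))
= not sel or not (not req or not (req and not sel or req and sel))
= not sel or req and (req and not sel or req and sel)
= not sel or req and req
= not sel or req

not sel or req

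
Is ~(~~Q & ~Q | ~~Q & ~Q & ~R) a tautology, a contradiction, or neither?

tautology

~(~~Q & ~Q | ~~Q & ~Q & ~R)
= ~(~~Q & ~Q)   — absorption
= ~Q | Q   — De Morgan
= 1   — complement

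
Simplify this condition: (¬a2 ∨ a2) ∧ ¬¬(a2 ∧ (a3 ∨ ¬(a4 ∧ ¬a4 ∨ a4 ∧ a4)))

(¬a2 ∨ a2) ∧ ¬¬(a2 ∧ (a3 ∨ ¬(a4 ∧ ¬a4 ∨ a4 ∧ a4)))
= (¬a2 ∨ a2) ∧ ¬¬(a2 ∧ (a3 ∨ ¬a4))
= ¬¬(a2 ∧ (a3 ∨ ¬a4))
= a2 ∧ (a3 ∨ ¬a4)

a2 ∧ (a3 ∨ ¬a4)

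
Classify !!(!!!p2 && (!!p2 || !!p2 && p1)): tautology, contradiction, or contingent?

contradiction

!!(!!!p2 && (!!p2 || !!p2 && p1))
= !!(!!!p2 && !!p2)   — absorption
= !(!!p2 || !p2)   — De Morgan
= !p2 && p2   — De Morgan
= false   — complement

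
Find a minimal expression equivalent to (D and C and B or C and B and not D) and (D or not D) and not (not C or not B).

(D and C and B or C and B and not D) and (D or not D) and not (not C or not B)
= C and B and (D or not D) and not (not C or not B)
= C and B and (D or not D) and C and B
= C and B and C and B
= C and B

C and B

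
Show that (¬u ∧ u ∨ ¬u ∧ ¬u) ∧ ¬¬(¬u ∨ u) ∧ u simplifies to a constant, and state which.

(¬u ∧ u ∨ ¬u ∧ ¬u) ∧ ¬¬(¬u ∨ u) ∧ u
= (¬u ∧ u ∨ ¬u ∧ ¬u) ∧ (¬u ∨ u) ∧ u   — double negation
= (¬u ∧ u ∨ ¬u ∧ ¬u) ∧ u   — complement / identity
= ¬u ∧ u   — distribution
= False   — complement

False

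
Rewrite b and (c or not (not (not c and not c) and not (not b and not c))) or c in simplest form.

b and (c or not (not (not c and not c) and not (not b and not c))) or c
= b and (c or not c and not c or not b and not c) or c   [De Morgan]
= b and (c or not c and (not c or not b)) or c   [distribution]
= b and (c or not c) or c   [absorption]
= b or c   [complement / identity]

b or c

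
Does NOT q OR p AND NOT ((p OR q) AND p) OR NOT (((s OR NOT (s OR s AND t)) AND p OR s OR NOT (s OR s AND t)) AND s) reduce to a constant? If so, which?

NOT q OR p AND NOT ((p OR q) AND p) OR NOT (((s OR NOT (s OR s AND t)) AND p OR s OR NOT (s OR s AND t)) AND s)
= NOT q OR p AND NOT p OR NOT (((s OR NOT (s OR s AND t)) AND p OR s OR NOT (s OR s AND t)) AND s)   (absorption)
= NOT q OR p AND NOT p OR NOT ((s OR NOT (s OR s AND t)) AND s)   (absorption)
= NOT q OR p AND NOT p OR NOT ((s OR NOT s) AND s)   (absorption)
= NOT q OR NOT ((s OR NOT s) AND s)   (complement / identity)
= NOT q OR NOT s   (complement / identity)
This depends on q, s, so it is not a constant.

no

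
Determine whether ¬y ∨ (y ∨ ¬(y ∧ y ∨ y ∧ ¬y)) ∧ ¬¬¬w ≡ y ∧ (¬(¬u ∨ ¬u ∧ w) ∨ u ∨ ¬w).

No

E1: ¬y ∨ (y ∨ ¬(y ∧ y ∨ y ∧ ¬y)) ∧ ¬¬¬w
    = ¬y ∨ (y ∨ ¬y) ∧ ¬¬¬w
    = ¬y ∨ ¬¬¬w
    = ¬y ∨ ¬w
E2: y ∧ (¬(¬u ∨ ¬u ∧ w) ∨ u ∨ ¬w)
    = y ∧ (¬¬u ∨ u ∨ ¬w)
    = y ∧ (u ∨ u ∨ ¬w)
    = y ∧ (u ∨ ¬w)
These differ: at u=0, w=1, y=0, E1 = 1 but E2 = 0.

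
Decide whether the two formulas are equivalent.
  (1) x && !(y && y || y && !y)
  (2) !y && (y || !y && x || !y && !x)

E1: x && !(y && y || y && !y)
    = x && !y
E2: !y && (y || !y && x || !y && !x)
    = !y && (y || !y)
    = !y
These differ: at x=0, y=0, E1 = 0 but E2 = 1.

No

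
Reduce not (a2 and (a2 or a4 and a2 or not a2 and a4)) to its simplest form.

not (a2 and (a2 or a4 and a2 or not a2 and a4))
= not (a2 and (a2 or a4))   [distribution]
= not a2   [absorption]

not a2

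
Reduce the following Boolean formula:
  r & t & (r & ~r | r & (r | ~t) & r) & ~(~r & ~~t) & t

r & t

r & t & (r & ~r | r & (r | ~t) & r) & ~(~r & ~~t) & t
= r & t & (r & ~r | r & (r | ~t) & r) & (r | ~t) & t   — De Morgan
= r & t & (r & ~r | r & r) & (r | ~t) & t   — absorption
= r & t & r & (r | ~t) & t   — distribution
= r & t & r & t   — absorption
= r & t   — idempotence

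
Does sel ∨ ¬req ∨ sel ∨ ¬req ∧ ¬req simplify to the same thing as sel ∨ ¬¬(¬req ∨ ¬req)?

E1: sel ∨ ¬req ∨ sel ∨ ¬req ∧ ¬req
    = sel ∨ ¬req ∨ sel ∨ ¬req
    = sel ∨ ¬req
E2: sel ∨ ¬¬(¬req ∨ ¬req)
    = sel ∨ ¬¬¬req
    = sel ∨ ¬req
Both reduce to sel ∨ ¬req, so they are equivalent.

Yes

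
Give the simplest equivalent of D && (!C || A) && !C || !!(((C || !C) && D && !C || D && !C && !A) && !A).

D && (!C || A) && !C || !!(((C || !C) && D && !C || D && !C && !A) && !A)
= D && (!C || A) && !C || !!((D && !C || D && !C && !A) && !A)   — complement / identity
= D && (!C || A) && !C || !!(D && !C && !A)   — absorption
= D && !C || !!(D && !C && !A)   — absorption
= D && !C || D && !C && !A   — double negation
= D && !C   — absorption

D && !C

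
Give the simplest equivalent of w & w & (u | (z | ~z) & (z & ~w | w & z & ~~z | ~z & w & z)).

w & w & (u | (z | ~z) & (z & ~w | w & z & ~~z | ~z & w & z))
= w & w & (u | (z | ~z) & (z & ~w | w & z & z | ~z & w & z))   [double negation]
= w & w & (u | (z | ~z) & (z & ~w | w & z))   [distribution]
= w & w & (u | (z | ~z) & z)   [distribution]
= w & w & (u | z)   [complement / identity]
= w & (u | z)   [idempotence]

w & (u | z)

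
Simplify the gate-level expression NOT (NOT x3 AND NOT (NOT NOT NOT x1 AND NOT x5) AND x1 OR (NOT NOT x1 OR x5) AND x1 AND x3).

NOT x1

NOT (NOT x3 AND NOT (NOT NOT NOT x1 AND NOT x5) AND x1 OR (NOT NOT x1 OR x5) AND x1 AND x3)
= NOT (NOT x3 AND (NOT NOT x1 OR x5) AND x1 OR (NOT NOT x1 OR x5) AND x1 AND x3)   [De Morgan]
= NOT ((NOT x3 OR x3) AND (NOT NOT x1 OR x5) AND x1)   [distribution]
= NOT ((NOT x3 OR x3) AND (x1 OR x5) AND x1)   [double negation]
= NOT ((x1 OR x5) AND x1)   [complement / identity]
= NOT x1   [absorption]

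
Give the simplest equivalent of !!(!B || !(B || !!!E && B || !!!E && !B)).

!!(!B || !(B || !!!E && B || !!!E && !B))
= !(B && (B || !!!E && B || !!!E && !B))   — De Morgan
= !(B && (B || !!!E))   — distribution
= !(B && (B || !E))   — double negation
= !B   — absorption

!B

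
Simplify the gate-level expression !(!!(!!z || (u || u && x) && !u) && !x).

!z || x

!(!!(!!z || (u || u && x) && !u) && !x)
= !((!!z || (u || u && x) && !u) && !x)   [double negation]
= !((!!z || u && !u) && !x)   [absorption]
= !(!!z && !x)   [complement / identity]
= !z || x   [De Morgan]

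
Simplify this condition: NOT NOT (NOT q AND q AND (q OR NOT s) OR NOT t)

NOT NOT (NOT q AND q AND (q OR NOT s) OR NOT t)
= NOT NOT (NOT q AND q OR NOT t)   — absorption
= NOT NOT NOT t   — complement / identity
= NOT t   — double negation

NOT t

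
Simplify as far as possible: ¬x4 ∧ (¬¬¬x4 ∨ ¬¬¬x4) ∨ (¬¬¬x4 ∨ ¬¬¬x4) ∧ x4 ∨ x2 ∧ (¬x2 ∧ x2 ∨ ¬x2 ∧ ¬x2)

¬x4 ∧ (¬¬¬x4 ∨ ¬¬¬x4) ∨ (¬¬¬x4 ∨ ¬¬¬x4) ∧ x4 ∨ x2 ∧ (¬x2 ∧ x2 ∨ ¬x2 ∧ ¬x2)
= ¬x4 ∧ (¬¬¬x4 ∨ ¬¬¬x4) ∨ (¬¬¬x4 ∨ ¬¬¬x4) ∧ x4 ∨ x2 ∧ ¬x2
= ¬¬¬x4 ∨ ¬¬¬x4 ∨ x2 ∧ ¬x2
= ¬¬¬x4 ∨ x2 ∧ ¬x2
= ¬¬¬x4
= ¬x4

¬x4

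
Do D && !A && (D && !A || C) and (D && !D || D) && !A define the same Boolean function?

E1: D && !A && (D && !A || C)
    = D && !A   (absorption)
E2: (D && !D || D) && !A
    = D && !A   (complement / identity)
Both reduce to D && !A, so they are equivalent.

Yes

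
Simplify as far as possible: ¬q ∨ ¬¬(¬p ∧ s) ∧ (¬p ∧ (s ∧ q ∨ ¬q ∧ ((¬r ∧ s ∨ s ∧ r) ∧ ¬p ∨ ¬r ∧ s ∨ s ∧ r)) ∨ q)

¬q ∨ ¬¬(¬p ∧ s) ∧ (¬p ∧ (s ∧ q ∨ ¬q ∧ ((¬r ∧ s ∨ s ∧ r) ∧ ¬p ∨ ¬r ∧ s ∨ s ∧ r)) ∨ q)
= ¬q ∨ ¬¬(¬p ∧ s) ∧ (¬p ∧ (s ∧ q ∨ ¬q ∧ (¬r ∧ s ∨ s ∧ r)) ∨ q)   (absorption)
= ¬q ∨ ¬¬(¬p ∧ s) ∧ (¬p ∧ (s ∧ q ∨ ¬q ∧ s) ∨ q)   (distribution)
= ¬q ∨ ¬¬(¬p ∧ s) ∧ (¬p ∧ s ∨ q)   (distribution)
= ¬q ∨ ¬p ∧ s ∧ (¬p ∧ s ∨ q)   (double negation)
= ¬q ∨ ¬p ∧ s   (absorption)

¬q ∨ ¬p ∧ s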